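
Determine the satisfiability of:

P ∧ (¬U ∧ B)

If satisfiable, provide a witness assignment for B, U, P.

B = True, U = False, P = True

  ¬U ∧ B = True
    ¬U = True
Both conjuncts True, so the formula holds.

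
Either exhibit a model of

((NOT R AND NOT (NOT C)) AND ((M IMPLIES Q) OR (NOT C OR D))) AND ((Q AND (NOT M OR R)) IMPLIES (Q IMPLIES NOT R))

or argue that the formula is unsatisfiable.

M: False; Q: False; D: False; C: True; R: False

  (NOT R AND NOT (NOT C)) AND ((M IMPLIES Q) OR (NOT C OR D)) = True
    NOT R AND NOT (NOT C) = True
      NOT R = True
      NOT (NOT C) = True
        NOT C = False
    (M IMPLIES Q) OR (NOT C OR D) = True
      M IMPLIES Q = True
      NOT C OR D = False
        NOT C = False
  (Q AND (NOT M OR R)) IMPLIES (Q IMPLIES NOT R) = True
    Q AND (NOT M OR R) = False
      NOT M OR R = True
        NOT M = True
    Q IMPLIES NOT R = True
      NOT R = True
Both conjuncts True, so the formula holds.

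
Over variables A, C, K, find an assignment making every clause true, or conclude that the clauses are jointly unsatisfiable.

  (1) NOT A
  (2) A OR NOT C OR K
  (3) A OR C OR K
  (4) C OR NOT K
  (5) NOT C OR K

A=F, C=T, K=T

Unit clause (NOT A) forces A = False.
Try C = False:
  (A OR C OR K) forces K = True.
  clause (C OR NOT K) is falsified — backtrack.
So C = True.
  then (A OR NOT C OR K) forces K = True.
Check each clause:
  (NOT A): NOT A holds.
  (A OR NOT C OR K): K holds.
  (A OR C OR K): C holds.
  (C OR NOT K): C holds.
  (NOT C OR K): K holds.
All clauses satisfied.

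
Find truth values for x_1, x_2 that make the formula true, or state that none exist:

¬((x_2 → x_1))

x_1 = False, x_2 = True

  ¬((x_2 → x_1)) = True
    x_2 → x_1 = False
The formula evaluates to True.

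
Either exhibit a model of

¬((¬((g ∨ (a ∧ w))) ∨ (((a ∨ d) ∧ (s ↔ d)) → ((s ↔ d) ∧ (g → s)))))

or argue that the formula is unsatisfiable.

d = False, g = True, s = False, a = True, w = True

  ¬((¬((g ∨ (a ∧ w))) ∨ (((a ∨ d) ∧ (s ↔ d)) → ((s ↔ d) ∧ (g → s))))) = True
    ¬((g ∨ (a ∧ w))) ∨ (((a ∨ d) ∧ (s ↔ d)) → ((s ↔ d) ∧ (g → s))) = False
      ¬((g ∨ (a ∧ w))) = False
        g ∨ (a ∧ w) = True
          a ∧ w = True
      ((a ∨ d) ∧ (s ↔ d)) → ((s ↔ d) ∧ (g → s)) = False
        (a ∨ d) ∧ (s ↔ d) = True
          a ∨ d = True
          s ↔ d = True
        (s ↔ d) ∧ (g → s) = False
          s ↔ d = True
          g → s = False
The formula evaluates to True.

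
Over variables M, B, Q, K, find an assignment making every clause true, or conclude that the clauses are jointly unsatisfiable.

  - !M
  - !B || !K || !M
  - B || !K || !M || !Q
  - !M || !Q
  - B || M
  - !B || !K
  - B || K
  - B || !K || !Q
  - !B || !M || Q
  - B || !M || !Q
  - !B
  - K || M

Case M = True:
  Clause (!M) is falsified — contradiction.
Case M = False:
  (B || M) forces B = True.
  Clause (!B) is falsified — contradiction.
Both cases fail, so the formula is unsatisfiable.

Unsatisfiable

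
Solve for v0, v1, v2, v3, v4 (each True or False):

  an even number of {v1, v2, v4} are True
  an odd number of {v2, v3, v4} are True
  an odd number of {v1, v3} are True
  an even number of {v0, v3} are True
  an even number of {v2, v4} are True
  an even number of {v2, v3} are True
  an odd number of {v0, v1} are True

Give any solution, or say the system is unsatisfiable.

v0 = True, v1 = False, v2 = True, v3 = True, v4 = True

{v1, v2, v4}: 2 true → even ✓
{v2, v3, v4}: 3 true → odd ✓
{v1, v3}: 1 true → odd ✓
{v0, v3}: 2 true → even ✓
{v2, v4}: 2 true → even ✓
{v2, v3}: 2 true → even ✓
{v0, v1}: 1 true → odd ✓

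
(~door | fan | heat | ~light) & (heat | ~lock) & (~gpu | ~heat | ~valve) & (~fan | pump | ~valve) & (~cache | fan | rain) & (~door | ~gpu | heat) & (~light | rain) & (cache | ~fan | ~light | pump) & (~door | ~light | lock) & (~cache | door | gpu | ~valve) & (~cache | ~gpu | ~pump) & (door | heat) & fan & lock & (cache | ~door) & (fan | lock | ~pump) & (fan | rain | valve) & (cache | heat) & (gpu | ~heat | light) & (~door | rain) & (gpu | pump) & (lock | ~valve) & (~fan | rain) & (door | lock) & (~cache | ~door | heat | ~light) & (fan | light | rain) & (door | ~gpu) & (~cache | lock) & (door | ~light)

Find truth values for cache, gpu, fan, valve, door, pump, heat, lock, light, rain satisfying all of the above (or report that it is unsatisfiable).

cache = True, gpu = False, fan = True, valve = False, door = True, pump = True, heat = True, lock = True, light = True, rain = True

Unit clause (fan) forces fan = True.
Unit clause (lock) forces lock = True.
In (~fan | rain) only rain is left, so rain = True.
In (heat | ~lock) only heat is left, so heat = True.
Set cache = True.
Set gpu = False.
  then (gpu | ~heat | light) forces light = True.
  then (gpu | pump) forces pump = True.
  then (door | ~light) forces door = True.
Set valve = False.
All clauses satisfied.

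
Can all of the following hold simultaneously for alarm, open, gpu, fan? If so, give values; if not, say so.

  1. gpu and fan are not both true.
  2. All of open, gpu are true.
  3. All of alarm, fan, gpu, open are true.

Case gpu = True:
  (1) with gpu=T forces fan = False.
  Constraint (3) is violated (fan=F) — contradiction.
Case gpu = False:
  Constraint (2) is violated (gpu=F) — contradiction.
Both cases fail — unsatisfiable.

No satisfying assignment exists.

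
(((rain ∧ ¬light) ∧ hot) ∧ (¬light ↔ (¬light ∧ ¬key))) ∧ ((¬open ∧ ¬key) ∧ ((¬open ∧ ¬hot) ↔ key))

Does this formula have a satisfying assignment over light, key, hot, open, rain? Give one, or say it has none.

light: False; key: False; hot: True; open: False; rain: True

  ((rain ∧ ¬light) ∧ hot) ∧ (¬light ↔ (¬light ∧ ¬key)) = True
    (rain ∧ ¬light) ∧ hot = True
      rain ∧ ¬light = True
        ¬light = True
    ¬light ↔ (¬light ∧ ¬key) = True
      ¬light = True
      ¬light ∧ ¬key = True
        ¬light = True
        ¬key = True
  (¬open ∧ ¬key) ∧ ((¬open ∧ ¬hot) ↔ key) = True
    ¬open ∧ ¬key = True
      ¬open = True
      ¬key = True
    (¬open ∧ ¬hot) ↔ key = True
      ¬open ∧ ¬hot = False
        ¬open = True
        ¬hot = False
Both conjuncts True, so the formula holds.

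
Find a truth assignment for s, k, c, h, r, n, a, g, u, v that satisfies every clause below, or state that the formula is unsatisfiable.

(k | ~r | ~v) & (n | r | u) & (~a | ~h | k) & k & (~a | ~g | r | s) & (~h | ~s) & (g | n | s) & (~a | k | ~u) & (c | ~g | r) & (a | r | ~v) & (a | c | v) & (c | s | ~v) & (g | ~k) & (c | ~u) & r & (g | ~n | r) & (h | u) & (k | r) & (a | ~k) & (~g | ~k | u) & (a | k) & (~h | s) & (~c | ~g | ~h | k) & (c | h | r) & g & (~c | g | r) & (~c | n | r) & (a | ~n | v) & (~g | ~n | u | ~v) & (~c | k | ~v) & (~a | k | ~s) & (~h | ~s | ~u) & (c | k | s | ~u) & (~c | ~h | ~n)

s: False, k: True, c: True, h: False, r: True, n: True, a: True, g: True, u: True, v: False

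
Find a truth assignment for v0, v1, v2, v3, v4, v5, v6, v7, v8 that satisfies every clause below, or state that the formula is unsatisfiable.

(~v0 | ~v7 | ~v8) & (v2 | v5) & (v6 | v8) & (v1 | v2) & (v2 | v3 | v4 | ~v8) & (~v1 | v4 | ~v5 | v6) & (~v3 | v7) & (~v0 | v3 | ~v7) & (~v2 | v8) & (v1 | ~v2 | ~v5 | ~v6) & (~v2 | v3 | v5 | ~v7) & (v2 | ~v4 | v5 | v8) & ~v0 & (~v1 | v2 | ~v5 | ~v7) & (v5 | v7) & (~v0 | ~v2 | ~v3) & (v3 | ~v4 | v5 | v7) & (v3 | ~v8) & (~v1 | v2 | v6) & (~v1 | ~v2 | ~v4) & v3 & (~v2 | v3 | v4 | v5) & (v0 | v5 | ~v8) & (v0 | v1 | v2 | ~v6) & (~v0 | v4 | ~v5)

v0 = False; v1 = False; v2 = True; v3 = True; v4 = False; v5 = True; v6 = False; v7 = True; v8 = True

Unit clause (~v0) forces v0 = False.
Unit clause (v3) forces v3 = True.
In (~v3 | v7) only v7 is left, so v7 = True.
Set v1 = False.
  then (v1 | v2) forces v2 = True.
  then (~v2 | v8) forces v8 = True.
  then (v0 | v5 | ~v8) forces v5 = True.
  then (v1 | ~v2 | ~v5 | ~v6) forces v6 = False.
Set v4 = False.
All clauses satisfied.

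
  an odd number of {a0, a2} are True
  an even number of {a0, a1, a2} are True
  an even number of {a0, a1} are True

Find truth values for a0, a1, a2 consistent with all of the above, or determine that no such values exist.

a0 = True, a1 = True, a2 = False

{a0, a2}: 1 true → odd ✓
{a0, a1, a2}: 2 true → even ✓
{a0, a1}: 2 true → even ✓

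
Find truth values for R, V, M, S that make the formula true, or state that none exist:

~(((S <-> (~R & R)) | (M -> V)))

R = True, V = False, M = True, S = True

  ~(((S <-> (~R & R)) | (M -> V))) = True
    (S <-> (~R & R)) | (M -> V) = False
      S <-> (~R & R) = False
        ~R & R = False
          ~R = False
      M -> V = False
The formula evaluates to True.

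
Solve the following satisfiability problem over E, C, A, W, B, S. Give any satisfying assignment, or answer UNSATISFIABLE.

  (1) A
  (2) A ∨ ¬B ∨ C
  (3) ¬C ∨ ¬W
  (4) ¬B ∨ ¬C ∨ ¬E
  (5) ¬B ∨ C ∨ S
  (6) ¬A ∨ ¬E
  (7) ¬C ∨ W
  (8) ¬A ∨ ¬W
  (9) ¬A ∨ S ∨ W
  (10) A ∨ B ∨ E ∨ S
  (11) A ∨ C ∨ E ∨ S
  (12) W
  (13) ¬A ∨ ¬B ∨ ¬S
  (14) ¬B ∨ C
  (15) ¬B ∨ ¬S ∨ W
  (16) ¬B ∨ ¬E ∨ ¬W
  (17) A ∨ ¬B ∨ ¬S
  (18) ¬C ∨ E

Case W = True:
  (A) forces A = True.
  Clause (¬A ∨ ¬W) is falsified — contradiction.
Case W = False:
  Clause (W) is falsified — contradiction.
Both cases fail, so the formula is unsatisfiable.

The formula is unsatisfiable.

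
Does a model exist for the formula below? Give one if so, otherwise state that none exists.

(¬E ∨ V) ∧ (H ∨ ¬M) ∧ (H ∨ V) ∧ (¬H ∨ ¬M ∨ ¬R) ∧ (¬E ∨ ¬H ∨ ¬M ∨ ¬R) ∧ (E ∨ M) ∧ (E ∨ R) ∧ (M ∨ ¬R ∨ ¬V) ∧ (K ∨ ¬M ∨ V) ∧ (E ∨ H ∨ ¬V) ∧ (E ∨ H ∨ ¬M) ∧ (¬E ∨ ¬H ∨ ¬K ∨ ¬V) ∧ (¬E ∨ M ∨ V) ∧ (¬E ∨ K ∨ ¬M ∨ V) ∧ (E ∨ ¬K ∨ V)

Set E = True.
  then (¬E ∨ V) forces V = True.
Set H = True.
  then (¬E ∨ ¬H ∨ ¬K ∨ ¬V) forces K = False.
Try R = True:
  (¬H ∨ ¬M ∨ ¬R) forces M = False.
  clause (M ∨ ¬R ∨ ¬V) is falsified — backtrack.
So R = False.
Set M = False.
All clauses satisfied.

E=T, V=T, H=T, R=F, M=F, K=F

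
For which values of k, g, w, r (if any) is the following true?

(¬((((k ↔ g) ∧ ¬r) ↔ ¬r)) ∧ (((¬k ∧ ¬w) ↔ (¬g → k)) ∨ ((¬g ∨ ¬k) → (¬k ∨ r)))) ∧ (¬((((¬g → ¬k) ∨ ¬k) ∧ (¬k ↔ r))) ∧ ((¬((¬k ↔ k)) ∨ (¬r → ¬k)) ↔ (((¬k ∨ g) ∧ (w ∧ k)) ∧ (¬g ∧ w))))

The conjunct (¬((¬k ↔ k)) ∨ (¬r → ¬k)) ↔ (((¬k ∨ g) ∧ (w ∧ k)) ∧ (¬g ∧ w)) is unsatisfiable on its own:
  k = True: simplifies to (g ∧ w) ∧ (¬g ∧ w).
    g = True: the conjunct ¬g is False.
    g = False: the conjunct g is False.
  k = False: this becomes (True ∨ True) ↔ (False ∧ (¬g ∧ w)) = False.
So the whole conjunction is unsatisfiable.

No satisfying assignment exists.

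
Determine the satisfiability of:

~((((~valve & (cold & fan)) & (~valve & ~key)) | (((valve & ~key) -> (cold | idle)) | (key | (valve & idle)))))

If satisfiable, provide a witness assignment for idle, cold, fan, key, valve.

idle = False; cold = False; fan = True; key = False; valve = True

  ~((((~valve & (cold & fan)) & (~valve & ~key)) | (((valve & ~key) -> (cold | idle)) | (key | (valve & idle))))) = True
    ((~valve & (cold & fan)) & (~valve & ~key)) | (((valve & ~key) -> (cold | idle)) | (key | (valve & idle))) = False
      (~valve & (cold & fan)) & (~valve & ~key) = False
        ~valve & (cold & fan) = False
          ~valve = False
          cold & fan = False
        ~valve & ~key = False
          ~valve = False
          ~key = True
      ((valve & ~key) -> (cold | idle)) | (key | (valve & idle)) = False
        (valve & ~key) -> (cold | idle) = False
          valve & ~key = True
            ~key = True
          cold | idle = False
        key | (valve & idle) = False
          valve & idle = False
The formula evaluates to True.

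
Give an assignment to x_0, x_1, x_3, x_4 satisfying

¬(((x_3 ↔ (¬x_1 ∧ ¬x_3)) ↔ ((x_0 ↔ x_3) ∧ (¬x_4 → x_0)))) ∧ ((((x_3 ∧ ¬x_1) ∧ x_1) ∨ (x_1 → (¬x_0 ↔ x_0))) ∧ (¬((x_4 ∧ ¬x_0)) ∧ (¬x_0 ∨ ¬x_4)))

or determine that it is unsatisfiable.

x_0=T; x_1=F; x_3=T; x_4=F

  ¬(((x_3 ↔ (¬x_1 ∧ ¬x_3)) ↔ ((x_0 ↔ x_3) ∧ (¬x_4 → x_0)))) = True
    (x_3 ↔ (¬x_1 ∧ ¬x_3)) ↔ ((x_0 ↔ x_3) ∧ (¬x_4 → x_0)) = False
      x_3 ↔ (¬x_1 ∧ ¬x_3) = False
        ¬x_1 ∧ ¬x_3 = False
          ¬x_1 = True
          ¬x_3 = False
      (x_0 ↔ x_3) ∧ (¬x_4 → x_0) = True
        x_0 ↔ x_3 = True
        ¬x_4 → x_0 = True
          ¬x_4 = True
  (((x_3 ∧ ¬x_1) ∧ x_1) ∨ (x_1 → (¬x_0 ↔ x_0))) ∧ (¬((x_4 ∧ ¬x_0)) ∧ (¬x_0 ∨ ¬x_4)) = True
    ((x_3 ∧ ¬x_1) ∧ x_1) ∨ (x_1 → (¬x_0 ↔ x_0)) = True
      (x_3 ∧ ¬x_1) ∧ x_1 = False
        x_3 ∧ ¬x_1 = True
          ¬x_1 = True
      x_1 → (¬x_0 ↔ x_0) = True
        ¬x_0 ↔ x_0 = False
          ¬x_0 = False
    ¬((x_4 ∧ ¬x_0)) ∧ (¬x_0 ∨ ¬x_4) = True
      ¬((x_4 ∧ ¬x_0)) = True
        x_4 ∧ ¬x_0 = False
          ¬x_0 = False
      ¬x_0 ∨ ¬x_4 = True
        ¬x_0 = False
        ¬x_4 = True
Both conjuncts True, so the formula holds.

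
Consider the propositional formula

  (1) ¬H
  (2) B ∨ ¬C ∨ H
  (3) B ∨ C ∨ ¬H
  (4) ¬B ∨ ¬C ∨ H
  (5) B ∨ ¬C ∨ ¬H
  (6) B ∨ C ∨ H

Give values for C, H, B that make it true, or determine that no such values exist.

C = False, H = False, B = True

Unit clause (¬H) forces H = False.
Try C = True:
  (B ∨ ¬C ∨ H) forces B = True.
  clause (¬B ∨ ¬C ∨ H) is falsified — backtrack.
So C = False.
  then (B ∨ C ∨ H) forces B = True.
All clauses satisfied.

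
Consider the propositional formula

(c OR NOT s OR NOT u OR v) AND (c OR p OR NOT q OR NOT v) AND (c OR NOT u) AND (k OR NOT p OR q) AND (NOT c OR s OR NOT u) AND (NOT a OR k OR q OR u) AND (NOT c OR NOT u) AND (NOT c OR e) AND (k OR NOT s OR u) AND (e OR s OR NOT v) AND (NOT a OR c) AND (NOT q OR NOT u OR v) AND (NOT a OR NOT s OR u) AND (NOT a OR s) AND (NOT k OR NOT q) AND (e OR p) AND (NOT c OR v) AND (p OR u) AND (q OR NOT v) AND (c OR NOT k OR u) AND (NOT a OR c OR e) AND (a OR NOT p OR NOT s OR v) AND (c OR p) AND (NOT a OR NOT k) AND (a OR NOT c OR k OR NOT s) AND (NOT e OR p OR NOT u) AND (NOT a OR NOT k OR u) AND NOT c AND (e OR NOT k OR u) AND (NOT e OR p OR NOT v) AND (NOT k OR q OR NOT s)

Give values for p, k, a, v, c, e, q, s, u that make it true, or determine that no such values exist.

p: True; k: False; a: False; v: False; c: False; e: False; q: True; s: False; u: False

Unit clause (NOT c) forces c = False.
In (c OR NOT u) only NOT u is left, so u = False.
In (NOT a OR c) only NOT a is left, so a = False.
In (p OR u) only p is left, so p = True.
In (c OR NOT k OR u) only NOT k is left, so k = False.
In (k OR NOT p OR q) only q is left, so q = True.
In (k OR NOT s OR u) only NOT s is left, so s = False.
Set v = False.
Set e = False.
All clauses satisfied.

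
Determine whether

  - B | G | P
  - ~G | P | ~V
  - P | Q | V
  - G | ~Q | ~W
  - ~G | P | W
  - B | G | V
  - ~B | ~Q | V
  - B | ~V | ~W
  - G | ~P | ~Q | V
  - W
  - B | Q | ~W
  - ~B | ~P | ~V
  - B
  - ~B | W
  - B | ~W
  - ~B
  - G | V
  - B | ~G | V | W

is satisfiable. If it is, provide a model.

No satisfying assignment exists.

Case B = True:
  Clause (~B) is falsified — contradiction.
Case B = False:
  Clause (B) is falsified — contradiction.
Both cases fail, so the formula is unsatisfiable.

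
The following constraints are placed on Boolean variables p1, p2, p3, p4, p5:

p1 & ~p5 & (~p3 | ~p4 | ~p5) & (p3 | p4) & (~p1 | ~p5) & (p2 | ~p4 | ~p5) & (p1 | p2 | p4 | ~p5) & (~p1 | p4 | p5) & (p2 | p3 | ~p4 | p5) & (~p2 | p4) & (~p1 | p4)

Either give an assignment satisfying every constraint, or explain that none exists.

p1 = True, p2 = True, p3 = True, p4 = True, p5 = False

Unit clause (p1) forces p1 = True.
Unit clause (~p5) forces p5 = False.
In (~p1 | p4 | p5) only p4 is left, so p4 = True.
Set p2 = True.
Set p3 = True.
All clauses satisfied.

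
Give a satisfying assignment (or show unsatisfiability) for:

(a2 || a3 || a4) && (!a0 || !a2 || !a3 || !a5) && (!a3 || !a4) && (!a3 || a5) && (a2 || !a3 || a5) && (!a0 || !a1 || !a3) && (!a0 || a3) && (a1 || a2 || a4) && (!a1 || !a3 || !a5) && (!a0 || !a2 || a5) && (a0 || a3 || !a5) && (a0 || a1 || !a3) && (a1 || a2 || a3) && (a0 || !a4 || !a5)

Set a0 = False.
Set a1 = False.
  then (a0 || a1 || !a3) forces a3 = False.
  then (a1 || a2 || a3) forces a2 = True.
  then (a0 || a3 || !a5) forces a5 = False.
Set a4 = True.
All clauses satisfied.

a0 = False; a1 = False; a2 = True; a3 = False; a4 = True; a5 = False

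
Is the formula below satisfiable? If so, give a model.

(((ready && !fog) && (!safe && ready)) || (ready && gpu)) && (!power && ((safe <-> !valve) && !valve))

fog = True; gpu = True; power = False; safe = True; valve = False; ready = True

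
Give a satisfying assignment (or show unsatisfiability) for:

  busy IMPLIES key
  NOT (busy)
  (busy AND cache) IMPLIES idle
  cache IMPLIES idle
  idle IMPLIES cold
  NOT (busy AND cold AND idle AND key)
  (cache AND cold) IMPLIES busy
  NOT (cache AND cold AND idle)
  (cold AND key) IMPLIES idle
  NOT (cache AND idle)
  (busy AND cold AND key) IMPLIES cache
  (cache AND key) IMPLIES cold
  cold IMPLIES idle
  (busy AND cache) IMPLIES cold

Unit clause (NOT busy) forces busy = False.
Set idle = False.
  then (NOT cold OR idle) forces cold = False.
  then (NOT cache OR idle) forces cache = False.
Set key = True.
All clauses satisfied.

idle=F; cold=F; key=T; busy=F; cache=F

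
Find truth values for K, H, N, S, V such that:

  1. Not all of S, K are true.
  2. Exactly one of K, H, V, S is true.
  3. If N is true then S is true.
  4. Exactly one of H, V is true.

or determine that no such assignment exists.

K: False, H: False, N: False, S: False, V: True

  (1) {S, K}: 0/2 true — not all ✓
  (2) {K, H, V, S}: 1 true — exactly one ✓
  (3) N=F ⇒ S: vacuous ✓
  (4) {H, V}: 1 true — exactly one ✓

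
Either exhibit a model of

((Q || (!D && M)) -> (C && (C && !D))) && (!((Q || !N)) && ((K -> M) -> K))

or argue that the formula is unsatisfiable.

N = True; M = True; C = True; D = True; Q = False; K = True

  (Q || (!D && M)) -> (C && (C && !D)) = True
    Q || (!D && M) = False
      !D && M = False
        !D = False
    C && (C && !D) = False
      C && !D = False
        !D = False
  !((Q || !N)) && ((K -> M) -> K) = True
    !((Q || !N)) = True
      Q || !N = False
        !N = False
    (K -> M) -> K = True
      K -> M = True
Both conjuncts True, so the formula holds.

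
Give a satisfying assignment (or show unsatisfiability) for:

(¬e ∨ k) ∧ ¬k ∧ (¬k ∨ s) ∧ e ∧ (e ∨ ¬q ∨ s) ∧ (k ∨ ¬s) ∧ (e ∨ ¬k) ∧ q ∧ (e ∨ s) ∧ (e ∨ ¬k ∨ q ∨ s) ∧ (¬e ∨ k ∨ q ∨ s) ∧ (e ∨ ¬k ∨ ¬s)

The formula is unsatisfiable.

Case e = True:
  (¬e ∨ k) forces k = True.
  Clause (¬k) is falsified — contradiction.
Case e = False:
  Clause (e) is falsified — contradiction.
Both cases fail, so the formula is unsatisfiable.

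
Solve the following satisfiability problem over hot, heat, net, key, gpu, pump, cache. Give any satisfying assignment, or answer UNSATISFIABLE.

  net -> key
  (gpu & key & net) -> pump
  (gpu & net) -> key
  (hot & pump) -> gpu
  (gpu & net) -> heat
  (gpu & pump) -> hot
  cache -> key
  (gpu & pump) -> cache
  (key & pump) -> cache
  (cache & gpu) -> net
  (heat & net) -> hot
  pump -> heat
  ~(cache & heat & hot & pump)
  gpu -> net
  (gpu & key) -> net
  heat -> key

Set hot = False.
Set heat = True.
  then (~heat | hot | ~net) forces net = False.
  then (~heat | key) forces key = True.
  then (~gpu | ~key | net) forces gpu = False.
Set pump = False.
Set cache = True.
All clauses satisfied.

hot = False; heat = True; net = False; key = True; gpu = False; pump = False; cache = True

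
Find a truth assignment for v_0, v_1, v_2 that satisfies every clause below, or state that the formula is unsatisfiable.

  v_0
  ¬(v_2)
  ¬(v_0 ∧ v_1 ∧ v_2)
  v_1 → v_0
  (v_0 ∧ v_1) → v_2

Unit clause (v_0) forces v_0 = True.
Unit clause (¬v_2) forces v_2 = False.
In (¬v_0 ∨ ¬v_1 ∨ v_2) only ¬v_1 is left, so v_1 = False.
Check each clause:
  (v_0): v_0 holds.
  (¬v_2): ¬v_2 holds.
  (v_0 ∨ ¬v_1): v_0 holds.
  (¬v_0 ∨ ¬v_1 ∨ v_2): ¬v_1 holds.
  (¬v_0 ∨ ¬v_1 ∨ ¬v_2): ¬v_1 holds.
All clauses satisfied.

v_0=T, v_1=F, v_2=F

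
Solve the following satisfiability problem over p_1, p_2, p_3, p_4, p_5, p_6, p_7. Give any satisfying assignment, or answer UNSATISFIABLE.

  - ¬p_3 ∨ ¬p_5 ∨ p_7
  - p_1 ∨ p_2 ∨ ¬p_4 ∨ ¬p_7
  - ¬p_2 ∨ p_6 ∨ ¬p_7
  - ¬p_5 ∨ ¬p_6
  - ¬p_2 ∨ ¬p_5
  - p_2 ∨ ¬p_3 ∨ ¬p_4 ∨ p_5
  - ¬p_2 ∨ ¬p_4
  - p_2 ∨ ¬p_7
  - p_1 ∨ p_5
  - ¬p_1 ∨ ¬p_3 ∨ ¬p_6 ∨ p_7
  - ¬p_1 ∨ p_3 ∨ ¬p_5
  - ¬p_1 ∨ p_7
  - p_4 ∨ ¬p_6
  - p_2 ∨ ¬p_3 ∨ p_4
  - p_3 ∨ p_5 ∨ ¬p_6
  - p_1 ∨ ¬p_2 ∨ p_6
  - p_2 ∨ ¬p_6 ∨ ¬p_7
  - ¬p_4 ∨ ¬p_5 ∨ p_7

p_1 = False, p_2 = False, p_3 = False, p_4 = False, p_5 = True, p_6 = False, p_7 = False

Set p_1 = False.
  then (p_1 ∨ p_5) forces p_5 = True.
  then (¬p_5 ∨ ¬p_6) forces p_6 = False.
  then (¬p_2 ∨ ¬p_5) forces p_2 = False.
  then (p_2 ∨ ¬p_7) forces p_7 = False.
  then (¬p_4 ∨ ¬p_5 ∨ p_7) forces p_4 = False.
  then (¬p_3 ∨ ¬p_5 ∨ p_7) forces p_3 = False.
All clauses satisfied.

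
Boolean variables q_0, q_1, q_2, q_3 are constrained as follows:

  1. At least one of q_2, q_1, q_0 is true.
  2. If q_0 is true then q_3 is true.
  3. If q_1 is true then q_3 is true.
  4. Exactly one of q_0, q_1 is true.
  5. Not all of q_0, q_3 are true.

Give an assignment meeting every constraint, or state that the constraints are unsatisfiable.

q_0: False, q_1: True, q_2: False, q_3: True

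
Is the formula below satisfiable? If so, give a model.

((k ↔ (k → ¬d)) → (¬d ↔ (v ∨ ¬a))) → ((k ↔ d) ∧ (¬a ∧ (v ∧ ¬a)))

a = False; d = False; v = True; k = False

  ((k ↔ (k → ¬d)) → (¬d ↔ (v ∨ ¬a))) → ((k ↔ d) ∧ (¬a ∧ (v ∧ ¬a))) = True
    (k ↔ (k → ¬d)) → (¬d ↔ (v ∨ ¬a)) = True
      k ↔ (k → ¬d) = False
        k → ¬d = True
          ¬d = True
      ¬d ↔ (v ∨ ¬a) = True
        ¬d = True
        v ∨ ¬a = True
          ¬a = True
    (k ↔ d) ∧ (¬a ∧ (v ∧ ¬a)) = True
      k ↔ d = True
      ¬a ∧ (v ∧ ¬a) = True
        ¬a = True
        v ∧ ¬a = True
          ¬a = True
The formula evaluates to True.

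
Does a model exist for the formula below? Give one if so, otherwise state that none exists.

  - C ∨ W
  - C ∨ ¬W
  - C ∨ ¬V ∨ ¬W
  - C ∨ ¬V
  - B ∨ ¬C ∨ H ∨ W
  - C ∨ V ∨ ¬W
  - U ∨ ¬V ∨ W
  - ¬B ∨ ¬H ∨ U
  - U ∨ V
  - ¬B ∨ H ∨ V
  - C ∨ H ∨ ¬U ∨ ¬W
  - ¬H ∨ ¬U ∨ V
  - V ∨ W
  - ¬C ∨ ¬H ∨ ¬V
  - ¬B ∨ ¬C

B = False, W = True, C = True, U = False, H = False, V = True

Try B = True:
  (¬B ∨ ¬C) forces C = False.
  (C ∨ W) forces W = True.
  clause (C ∨ ¬W) is falsified — backtrack.
So B = False.
Try W = False:
  (C ∨ W) forces C = True.
  (B ∨ ¬C ∨ H ∨ W) forces H = True.
  (V ∨ W) forces V = True.
  clause (¬C ∨ ¬H ∨ ¬V) is falsified — backtrack.
So W = True.
  then (C ∨ ¬W) forces C = True.
Set U = False.
  then (U ∨ V) forces V = True.
  then (¬C ∨ ¬H ∨ ¬V) forces H = False.
All clauses satisfied.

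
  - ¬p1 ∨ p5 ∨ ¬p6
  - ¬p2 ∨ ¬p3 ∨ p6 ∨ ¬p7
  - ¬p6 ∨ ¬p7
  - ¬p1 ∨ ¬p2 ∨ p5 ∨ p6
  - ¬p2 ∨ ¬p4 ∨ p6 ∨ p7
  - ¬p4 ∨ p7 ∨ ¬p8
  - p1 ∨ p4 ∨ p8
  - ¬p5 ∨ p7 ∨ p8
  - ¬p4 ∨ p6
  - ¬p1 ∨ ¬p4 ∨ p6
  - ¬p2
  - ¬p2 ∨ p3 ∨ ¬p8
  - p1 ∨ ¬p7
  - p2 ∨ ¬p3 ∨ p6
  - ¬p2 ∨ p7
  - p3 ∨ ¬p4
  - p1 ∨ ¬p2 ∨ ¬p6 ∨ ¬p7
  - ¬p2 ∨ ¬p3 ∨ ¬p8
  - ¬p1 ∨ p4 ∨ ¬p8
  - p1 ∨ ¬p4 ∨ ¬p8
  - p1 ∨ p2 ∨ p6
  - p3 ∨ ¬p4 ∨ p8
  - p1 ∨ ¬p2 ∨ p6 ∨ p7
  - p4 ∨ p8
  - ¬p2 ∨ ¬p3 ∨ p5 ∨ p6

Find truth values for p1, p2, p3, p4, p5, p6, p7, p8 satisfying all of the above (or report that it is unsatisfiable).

Unit clause (¬p2) forces p2 = False.
Set p1 = False.
  then (p1 ∨ ¬p7) forces p7 = False.
  then (p1 ∨ p2 ∨ p6) forces p6 = True.
Set p3 = False.
  then (p3 ∨ ¬p4) forces p4 = False.
  then (p4 ∨ p8) forces p8 = True.
Set p5 = True.
All clauses satisfied.

p1=F, p2=F, p3=F, p4=F, p5=T, p6=T, p7=F, p8=T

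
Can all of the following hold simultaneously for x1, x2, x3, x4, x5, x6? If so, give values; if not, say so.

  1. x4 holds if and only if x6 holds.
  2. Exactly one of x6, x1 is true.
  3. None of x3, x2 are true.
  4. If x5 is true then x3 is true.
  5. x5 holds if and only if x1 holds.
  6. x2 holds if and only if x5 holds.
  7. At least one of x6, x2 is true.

x1=F, x2=F, x3=F, x4=T, x5=F, x6=T

  (1) x4=T, x6=T — same ✓
  (2) {x6, x1}: 1 true — exactly one ✓
  (3) {x3, x2}: 0 true — none ✓
  (4) x5=F ⇒ x3: vacuous ✓
  (5) x5=F, x1=F — same ✓
  (6) x2=F, x5=F — same ✓
  (7) {x6, x2}: 1 true — at least one ✓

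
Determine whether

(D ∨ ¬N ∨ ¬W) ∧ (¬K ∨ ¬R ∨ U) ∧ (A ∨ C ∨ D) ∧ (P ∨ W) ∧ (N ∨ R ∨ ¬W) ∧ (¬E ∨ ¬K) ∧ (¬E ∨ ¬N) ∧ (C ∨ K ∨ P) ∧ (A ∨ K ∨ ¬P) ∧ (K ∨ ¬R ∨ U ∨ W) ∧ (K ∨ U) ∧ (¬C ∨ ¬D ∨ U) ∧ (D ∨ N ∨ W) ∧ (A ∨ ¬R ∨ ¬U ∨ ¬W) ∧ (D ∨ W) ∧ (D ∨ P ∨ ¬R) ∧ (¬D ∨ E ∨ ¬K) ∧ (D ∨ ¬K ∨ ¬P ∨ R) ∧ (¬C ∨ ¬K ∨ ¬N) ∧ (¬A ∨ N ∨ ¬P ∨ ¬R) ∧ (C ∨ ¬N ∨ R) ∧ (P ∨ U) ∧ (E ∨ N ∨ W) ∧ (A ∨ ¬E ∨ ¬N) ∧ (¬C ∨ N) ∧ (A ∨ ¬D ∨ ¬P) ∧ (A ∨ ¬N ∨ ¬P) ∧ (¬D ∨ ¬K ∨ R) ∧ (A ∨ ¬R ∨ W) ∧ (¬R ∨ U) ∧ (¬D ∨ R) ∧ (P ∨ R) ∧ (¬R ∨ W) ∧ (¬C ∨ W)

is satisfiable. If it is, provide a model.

C=T, R=T, D=T, P=F, U=T, K=F, A=T, E=F, W=T, N=T

Set C = True.
  then (¬C ∨ N) forces N = True.
  then (¬C ∨ W) forces W = True.
  then (D ∨ ¬N ∨ ¬W) forces D = True.
  then (¬E ∨ ¬N) forces E = False.
  then (¬C ∨ ¬D ∨ U) forces U = True.
  then (¬D ∨ E ∨ ¬K) forces K = False.
  then (¬D ∨ R) forces R = True.
  then (A ∨ ¬R ∨ ¬U ∨ ¬W) forces A = True.
Set P = False.
All clauses satisfied.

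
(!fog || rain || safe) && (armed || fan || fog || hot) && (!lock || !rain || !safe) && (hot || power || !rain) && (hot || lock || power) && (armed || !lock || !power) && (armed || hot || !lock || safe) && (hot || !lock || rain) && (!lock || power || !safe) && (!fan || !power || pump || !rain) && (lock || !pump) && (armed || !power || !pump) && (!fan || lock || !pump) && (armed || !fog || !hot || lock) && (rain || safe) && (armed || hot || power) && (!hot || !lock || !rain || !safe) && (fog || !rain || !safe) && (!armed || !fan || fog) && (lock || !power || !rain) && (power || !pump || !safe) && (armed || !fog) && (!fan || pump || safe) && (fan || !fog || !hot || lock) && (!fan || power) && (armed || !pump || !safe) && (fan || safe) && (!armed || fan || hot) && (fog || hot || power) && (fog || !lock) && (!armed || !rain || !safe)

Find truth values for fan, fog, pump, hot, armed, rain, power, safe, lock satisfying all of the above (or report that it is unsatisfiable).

fan = False; fog = False; pump = False; hot = True; armed = False; rain = False; power = False; safe = True; lock = False

Set fan = False.
  then (fan || safe) forces safe = True.
Set fog = False.
  then (fog || !rain || !safe) forces rain = False.
  then (fog || !lock) forces lock = False.
  then (lock || !pump) forces pump = False.
Try hot = False:
  (armed || fan || fog || hot) forces armed = True.
  clause (!armed || fan || hot) is falsified — backtrack.
So hot = True.
Set armed = False.
Set power = False.
All clauses satisfied.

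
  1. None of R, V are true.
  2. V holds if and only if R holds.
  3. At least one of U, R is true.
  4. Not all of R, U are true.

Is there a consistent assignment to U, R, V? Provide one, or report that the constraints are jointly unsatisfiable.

U = True; R = False; V = False

  (1) {R, V}: 0 true — none ✓
  (2) V=F, R=F — same ✓
  (3) {U, R}: 1 true — at least one ✓
  (4) {R, U}: 1/2 true — not all ✓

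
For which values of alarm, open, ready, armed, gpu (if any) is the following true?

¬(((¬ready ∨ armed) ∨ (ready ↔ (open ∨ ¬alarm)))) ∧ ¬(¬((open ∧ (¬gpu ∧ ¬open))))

The conjunct ¬(¬((open ∧ (¬gpu ∧ ¬open)))) is unsatisfiable on its own:
  open=F, gpu=F: evaluates to False.
  open=F, gpu=T: evaluates to False.
  open=T, gpu=F: evaluates to False.
  open=T, gpu=T: evaluates to False.
So the whole conjunction is unsatisfiable.

Unsatisfiable — no assignment works.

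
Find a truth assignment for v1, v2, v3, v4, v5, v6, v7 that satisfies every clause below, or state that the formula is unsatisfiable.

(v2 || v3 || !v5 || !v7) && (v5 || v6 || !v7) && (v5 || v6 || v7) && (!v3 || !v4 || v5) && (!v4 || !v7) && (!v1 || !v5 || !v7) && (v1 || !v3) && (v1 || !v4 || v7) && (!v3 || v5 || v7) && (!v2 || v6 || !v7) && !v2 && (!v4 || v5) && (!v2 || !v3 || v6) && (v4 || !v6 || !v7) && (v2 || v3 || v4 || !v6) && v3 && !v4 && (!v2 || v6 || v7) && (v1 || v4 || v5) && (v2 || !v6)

v1: True, v2: False, v3: True, v4: False, v5: True, v6: False, v7: False

Unit clause (!v2) forces v2 = False.
Unit clause (v3) forces v3 = True.
Unit clause (!v4) forces v4 = False.
In (v2 || !v6) only !v6 is left, so v6 = False.
In (v1 || !v3) only v1 is left, so v1 = True.
Try v5 = False:
  (v5 || v6 || !v7) forces v7 = False.
  clause (v5 || v6 || v7) is falsified — backtrack.
So v5 = True.
  then (!v1 || !v5 || !v7) forces v7 = False.
All clauses satisfied.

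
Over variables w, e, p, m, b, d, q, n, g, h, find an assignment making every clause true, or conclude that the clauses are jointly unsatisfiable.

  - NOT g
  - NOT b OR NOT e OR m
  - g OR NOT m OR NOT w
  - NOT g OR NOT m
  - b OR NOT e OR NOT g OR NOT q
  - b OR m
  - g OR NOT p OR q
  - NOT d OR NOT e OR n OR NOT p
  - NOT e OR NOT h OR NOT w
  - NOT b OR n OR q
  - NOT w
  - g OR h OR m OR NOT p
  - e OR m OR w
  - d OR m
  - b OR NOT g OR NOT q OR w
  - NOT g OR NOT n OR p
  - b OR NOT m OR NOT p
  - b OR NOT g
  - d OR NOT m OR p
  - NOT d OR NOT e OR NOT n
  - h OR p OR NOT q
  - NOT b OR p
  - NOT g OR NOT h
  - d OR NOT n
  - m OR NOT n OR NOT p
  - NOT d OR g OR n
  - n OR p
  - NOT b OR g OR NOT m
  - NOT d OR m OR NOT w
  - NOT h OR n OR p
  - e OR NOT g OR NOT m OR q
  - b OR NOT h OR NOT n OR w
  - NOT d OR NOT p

w = False, e = False, p = False, m = True, b = False, d = True, q = False, n = True, g = False, h = False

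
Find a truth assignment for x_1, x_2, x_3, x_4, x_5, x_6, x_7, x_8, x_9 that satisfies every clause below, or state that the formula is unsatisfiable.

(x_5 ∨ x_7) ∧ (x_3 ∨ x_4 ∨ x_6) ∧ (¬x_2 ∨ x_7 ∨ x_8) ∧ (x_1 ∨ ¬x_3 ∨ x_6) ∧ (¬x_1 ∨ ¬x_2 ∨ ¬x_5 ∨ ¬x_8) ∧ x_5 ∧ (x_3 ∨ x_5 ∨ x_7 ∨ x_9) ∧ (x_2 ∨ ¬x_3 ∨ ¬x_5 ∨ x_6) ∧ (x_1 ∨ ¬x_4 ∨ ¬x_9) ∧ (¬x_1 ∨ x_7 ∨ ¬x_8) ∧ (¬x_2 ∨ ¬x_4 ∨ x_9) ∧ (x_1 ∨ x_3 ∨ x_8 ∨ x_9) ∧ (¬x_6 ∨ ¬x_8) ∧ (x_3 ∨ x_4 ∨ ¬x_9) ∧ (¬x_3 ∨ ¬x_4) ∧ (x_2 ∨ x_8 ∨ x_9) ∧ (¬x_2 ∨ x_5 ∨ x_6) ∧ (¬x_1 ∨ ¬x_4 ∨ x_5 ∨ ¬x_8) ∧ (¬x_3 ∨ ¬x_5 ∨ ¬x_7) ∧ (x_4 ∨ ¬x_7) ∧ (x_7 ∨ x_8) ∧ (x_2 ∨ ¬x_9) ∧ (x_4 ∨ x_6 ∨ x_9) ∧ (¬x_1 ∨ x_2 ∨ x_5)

x_1 = False; x_2 = False; x_3 = False; x_4 = True; x_5 = True; x_6 = False; x_7 = True; x_8 = True; x_9 = False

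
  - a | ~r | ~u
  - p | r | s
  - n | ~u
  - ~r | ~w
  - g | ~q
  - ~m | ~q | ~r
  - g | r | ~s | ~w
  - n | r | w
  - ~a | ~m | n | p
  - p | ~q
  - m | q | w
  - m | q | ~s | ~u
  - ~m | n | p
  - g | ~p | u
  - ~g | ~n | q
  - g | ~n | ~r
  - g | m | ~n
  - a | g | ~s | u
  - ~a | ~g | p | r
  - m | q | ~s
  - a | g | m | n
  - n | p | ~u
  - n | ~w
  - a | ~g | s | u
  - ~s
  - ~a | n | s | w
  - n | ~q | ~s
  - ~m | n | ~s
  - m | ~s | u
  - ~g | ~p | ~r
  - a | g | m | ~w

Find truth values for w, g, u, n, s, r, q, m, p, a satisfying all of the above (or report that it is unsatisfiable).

w = False, g = False, u = True, n = True, s = False, r = False, q = False, m = True, p = True, a = True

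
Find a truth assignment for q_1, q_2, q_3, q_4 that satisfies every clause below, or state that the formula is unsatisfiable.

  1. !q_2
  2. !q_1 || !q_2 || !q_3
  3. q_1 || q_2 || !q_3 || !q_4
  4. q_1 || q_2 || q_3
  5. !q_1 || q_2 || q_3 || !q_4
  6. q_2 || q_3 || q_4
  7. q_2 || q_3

Unit clause (!q_2) forces q_2 = False.
In (q_2 || q_3) only q_3 is left, so q_3 = True.
Set q_1 = True.
Set q_4 = False.
Check each clause:
  (!q_2): !q_2 holds.
  (!q_1 || !q_2 || !q_3): !q_2 holds.
  (q_1 || q_2 || !q_3 || !q_4): q_1 holds.
  (q_1 || q_2 || q_3): q_1 holds.
  (!q_1 || q_2 || q_3 || !q_4): q_3 holds.
  (q_2 || q_3 || q_4): q_3 holds.
  (q_2 || q_3): q_3 holds.
All clauses satisfied.

q_1: True; q_2: False; q_3: True; q_4: False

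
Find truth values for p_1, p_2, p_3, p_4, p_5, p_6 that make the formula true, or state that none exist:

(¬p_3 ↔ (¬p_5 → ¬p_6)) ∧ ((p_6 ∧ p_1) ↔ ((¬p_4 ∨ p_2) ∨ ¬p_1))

p_1 = True, p_2 = False, p_3 = False, p_4 = False, p_5 = True, p_6 = True

  ¬p_3 ↔ (¬p_5 → ¬p_6) = True
    ¬p_3 = True
    ¬p_5 → ¬p_6 = True
      ¬p_5 = False
      ¬p_6 = False
  (p_6 ∧ p_1) ↔ ((¬p_4 ∨ p_2) ∨ ¬p_1) = True
    p_6 ∧ p_1 = True
    (¬p_4 ∨ p_2) ∨ ¬p_1 = True
      ¬p_4 ∨ p_2 = True
        ¬p_4 = True
      ¬p_1 = False
Both conjuncts True, so the formula holds.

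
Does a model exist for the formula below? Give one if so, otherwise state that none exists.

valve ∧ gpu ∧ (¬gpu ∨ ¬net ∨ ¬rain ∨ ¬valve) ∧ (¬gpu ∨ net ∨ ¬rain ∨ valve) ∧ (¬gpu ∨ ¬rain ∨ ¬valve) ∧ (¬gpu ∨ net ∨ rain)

valve = True, gpu = True, rain = False, net = True

Unit clause (valve) forces valve = True.
Unit clause (gpu) forces gpu = True.
In (¬gpu ∨ ¬rain ∨ ¬valve) only ¬rain is left, so rain = False.
In (¬gpu ∨ net ∨ rain) only net is left, so net = True.
Check each clause:
  (valve): valve holds.
  (gpu): gpu holds.
  (¬gpu ∨ ¬net ∨ ¬rain ∨ ¬valve): ¬rain holds.
  (¬gpu ∨ net ∨ ¬rain ∨ valve): net holds.
  (¬gpu ∨ ¬rain ∨ ¬valve): ¬rain holds.
  (¬gpu ∨ net ∨ rain): net holds.
All clauses satisfied.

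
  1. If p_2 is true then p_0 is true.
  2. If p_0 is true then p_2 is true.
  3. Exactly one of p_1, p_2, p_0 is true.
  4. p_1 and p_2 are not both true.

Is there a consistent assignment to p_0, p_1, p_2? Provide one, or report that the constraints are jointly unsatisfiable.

p_0 = False, p_1 = True, p_2 = False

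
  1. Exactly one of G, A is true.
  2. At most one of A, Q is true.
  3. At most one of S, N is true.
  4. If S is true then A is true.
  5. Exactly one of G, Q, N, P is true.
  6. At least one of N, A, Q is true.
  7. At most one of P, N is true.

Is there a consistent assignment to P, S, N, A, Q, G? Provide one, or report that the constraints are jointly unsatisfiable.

P: True, S: False, N: False, A: True, Q: False, G: False

  (1) {G, A}: 1 true — exactly one ✓
  (2) {A, Q}: 1 true — at most one ✓
  (3) {S, N}: 0 true — at most one ✓
  (4) S=F ⇒ A: vacuous ✓
  (5) {G, Q, N, P}: 1 true — exactly one ✓
  (6) {N, A, Q}: 1 true — at least one ✓
  (7) {P, N}: 1 true — at most one ✓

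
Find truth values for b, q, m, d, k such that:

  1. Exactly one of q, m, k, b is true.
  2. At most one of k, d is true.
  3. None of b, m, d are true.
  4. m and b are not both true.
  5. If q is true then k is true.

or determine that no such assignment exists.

b=F, q=F, m=F, d=F, k=T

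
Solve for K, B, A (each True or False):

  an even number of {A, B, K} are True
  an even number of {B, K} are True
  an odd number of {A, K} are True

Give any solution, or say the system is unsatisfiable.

K: True, B: True, A: False

{A, B, K}: 2 true → even ✓
{B, K}: 2 true → even ✓
{A, K}: 1 true → odd ✓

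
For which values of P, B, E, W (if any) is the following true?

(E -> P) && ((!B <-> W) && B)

P = True, B = True, E = False, W = False

  E -> P = True
  (!B <-> W) && B = True
    !B <-> W = True
      !B = False
Both conjuncts True, so the formula holds.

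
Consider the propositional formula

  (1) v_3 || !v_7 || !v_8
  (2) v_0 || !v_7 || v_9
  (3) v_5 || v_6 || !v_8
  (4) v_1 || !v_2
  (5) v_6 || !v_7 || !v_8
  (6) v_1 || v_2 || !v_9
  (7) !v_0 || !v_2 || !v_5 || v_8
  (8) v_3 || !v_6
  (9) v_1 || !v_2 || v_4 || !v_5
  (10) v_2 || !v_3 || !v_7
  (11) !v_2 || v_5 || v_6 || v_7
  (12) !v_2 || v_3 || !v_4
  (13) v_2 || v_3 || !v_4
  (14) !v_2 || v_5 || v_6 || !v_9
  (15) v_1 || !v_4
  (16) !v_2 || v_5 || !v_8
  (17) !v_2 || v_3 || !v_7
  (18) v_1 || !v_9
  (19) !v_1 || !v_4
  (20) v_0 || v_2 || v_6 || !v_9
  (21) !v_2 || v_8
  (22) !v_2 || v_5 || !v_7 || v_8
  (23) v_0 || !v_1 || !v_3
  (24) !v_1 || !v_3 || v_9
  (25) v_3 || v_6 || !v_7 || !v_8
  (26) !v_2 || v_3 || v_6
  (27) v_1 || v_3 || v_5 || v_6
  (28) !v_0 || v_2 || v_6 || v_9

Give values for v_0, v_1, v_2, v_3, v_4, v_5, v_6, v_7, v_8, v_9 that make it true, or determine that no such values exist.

v_0: False; v_1: True; v_2: False; v_3: False; v_4: False; v_5: False; v_6: False; v_7: False; v_8: False; v_9: False

Set v_0 = False.
Set v_1 = True.
  then (!v_1 || !v_4) forces v_4 = False.
  then (v_0 || !v_1 || !v_3) forces v_3 = False.
  then (v_3 || !v_6) forces v_6 = False.
  then (!v_2 || v_3 || v_6) forces v_2 = False.
  then (v_0 || v_2 || v_6 || !v_9) forces v_9 = False.
  then (v_0 || !v_7 || v_9) forces v_7 = False.
Set v_5 = False.
  then (v_5 || v_6 || !v_8) forces v_8 = False.
All clauses satisfied.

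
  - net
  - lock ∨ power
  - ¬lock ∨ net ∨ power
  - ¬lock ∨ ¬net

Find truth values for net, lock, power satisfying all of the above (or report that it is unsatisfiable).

Unit clause (net) forces net = True.
In (¬lock ∨ ¬net) only ¬lock is left, so lock = False.
In (lock ∨ power) only power is left, so power = True.
Check each clause:
  (net): net holds.
  (lock ∨ power): power holds.
  (¬lock ∨ net ∨ power): ¬lock holds.
  (¬lock ∨ ¬net): ¬lock holds.
All clauses satisfied.

net = True; lock = False; power = True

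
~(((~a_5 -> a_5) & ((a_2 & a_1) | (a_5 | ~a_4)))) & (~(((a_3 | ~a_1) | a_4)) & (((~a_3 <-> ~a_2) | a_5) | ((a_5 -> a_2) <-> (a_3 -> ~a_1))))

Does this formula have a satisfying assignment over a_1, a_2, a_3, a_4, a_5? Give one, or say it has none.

a_1 = True, a_2 = False, a_3 = False, a_4 = False, a_5 = False

  ~(((~a_5 -> a_5) & ((a_2 & a_1) | (a_5 | ~a_4)))) = True
    (~a_5 -> a_5) & ((a_2 & a_1) | (a_5 | ~a_4)) = False
      ~a_5 -> a_5 = False
        ~a_5 = True
      (a_2 & a_1) | (a_5 | ~a_4) = True
        a_2 & a_1 = False
        a_5 | ~a_4 = True
          ~a_4 = True
  ~(((a_3 | ~a_1) | a_4)) & (((~a_3 <-> ~a_2) | a_5) | ((a_5 -> a_2) <-> (a_3 -> ~a_1))) = True
    ~(((a_3 | ~a_1) | a_4)) = True
      (a_3 | ~a_1) | a_4 = False
        a_3 | ~a_1 = False
          ~a_1 = False
    ((~a_3 <-> ~a_2) | a_5) | ((a_5 -> a_2) <-> (a_3 -> ~a_1)) = True
      (~a_3 <-> ~a_2) | a_5 = True
        ~a_3 <-> ~a_2 = True
          ~a_3 = True
          ~a_2 = True
      (a_5 -> a_2) <-> (a_3 -> ~a_1) = True
        a_5 -> a_2 = True
        a_3 -> ~a_1 = True
          ~a_1 = False
Both conjuncts True, so the formula holds.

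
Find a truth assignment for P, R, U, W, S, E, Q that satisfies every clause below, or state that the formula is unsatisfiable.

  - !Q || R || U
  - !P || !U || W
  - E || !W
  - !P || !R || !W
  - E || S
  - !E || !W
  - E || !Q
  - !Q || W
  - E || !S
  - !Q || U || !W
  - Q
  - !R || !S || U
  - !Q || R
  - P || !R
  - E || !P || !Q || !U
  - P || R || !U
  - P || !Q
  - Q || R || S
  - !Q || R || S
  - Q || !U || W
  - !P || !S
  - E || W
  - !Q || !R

Case R = True:
  (Q) forces Q = True.
  Clause (!Q || !R) is falsified — contradiction.
Case R = False:
  (Q) forces Q = True.
  Clause (!Q || R) is falsified — contradiction.
Both cases fail, so the formula is unsatisfiable.

UNSATISFIABLE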